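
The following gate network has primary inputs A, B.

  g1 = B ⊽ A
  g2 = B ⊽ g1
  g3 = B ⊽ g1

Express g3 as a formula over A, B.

B ⊽ (B ⊽ A)

g1 = B ⊽ A
g3 = B ⊽ g1 = B ⊽ (B ⊽ A)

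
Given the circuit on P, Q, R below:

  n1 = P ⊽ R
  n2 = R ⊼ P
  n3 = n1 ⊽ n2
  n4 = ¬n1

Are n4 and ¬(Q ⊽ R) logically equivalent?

No

n1 = P ⊽ R
n4 = ¬n1 = ¬(P ⊽ R)
At P=0, Q=1, R=0: circuit gives 0, formula gives 1.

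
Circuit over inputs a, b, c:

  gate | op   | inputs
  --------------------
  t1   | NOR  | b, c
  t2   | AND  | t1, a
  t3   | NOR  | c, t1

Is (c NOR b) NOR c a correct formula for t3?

t1 = b NOR c
t3 = c NOR t1 = c NOR (b NOR c)
At a=0, b=0, c=0: circuit gives 0, formula gives 0.
At a=0, b=1, c=0: circuit gives 1, formula gives 1.
Agrees on all 8 inputs.

Yes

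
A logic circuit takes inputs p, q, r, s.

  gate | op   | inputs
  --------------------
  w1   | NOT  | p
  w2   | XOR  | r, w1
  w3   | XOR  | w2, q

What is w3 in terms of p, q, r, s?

w1 = NOT p
w2 = r XOR w1 = r XOR NOT p
w3 = w2 XOR q = (r XOR NOT p) XOR q

(r XOR NOT p) XOR q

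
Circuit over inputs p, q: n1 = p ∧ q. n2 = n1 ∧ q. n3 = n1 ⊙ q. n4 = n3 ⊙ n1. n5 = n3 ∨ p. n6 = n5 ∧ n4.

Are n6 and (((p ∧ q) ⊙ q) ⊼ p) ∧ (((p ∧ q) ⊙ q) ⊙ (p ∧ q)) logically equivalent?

n1 = p ∧ q
n3 = n1 ⊙ q = (p ∧ q) ⊙ q
n4 = n3 ⊙ n1 = ((p ∧ q) ⊙ q) ⊙ (p ∧ q)
n5 = n3 ∨ p = ((p ∧ q) ⊙ q) ∨ p
n6 = n5 ∧ n4 = (((p ∧ q) ⊙ q) ∨ p) ∧ (((p ∧ q) ⊙ q) ⊙ (p ∧ q))
At p=0, q=1: circuit gives 0, formula gives 1.

No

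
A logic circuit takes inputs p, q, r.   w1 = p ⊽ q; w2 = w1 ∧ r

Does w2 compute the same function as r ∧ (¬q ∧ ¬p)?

Yes

w1 = p ⊽ q
w2 = w1 ∧ r = (p ⊽ q) ∧ r
At p=0, q=0, r=0: circuit gives 0, formula gives 0.
At p=0, q=0, r=1: circuit gives 1, formula gives 1.
Agrees on all 8 inputs.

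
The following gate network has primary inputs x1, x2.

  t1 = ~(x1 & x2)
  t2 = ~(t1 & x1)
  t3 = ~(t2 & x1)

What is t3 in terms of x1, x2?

t1 = ~(x1 & x2)
t2 = ~(t1 & x1) = ~((~(x1 & x2)) & x1)
t3 = ~(t2 & x1) = ~((~((~(x1 & x2)) & x1)) & x1)

~((~((~(x1 & x2)) & x1)) & x1)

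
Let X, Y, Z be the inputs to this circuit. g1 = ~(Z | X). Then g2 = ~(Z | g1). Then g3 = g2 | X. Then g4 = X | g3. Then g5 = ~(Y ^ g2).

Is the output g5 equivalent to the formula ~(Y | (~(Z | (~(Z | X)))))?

g1 = ~(Z | X)
g2 = ~(Z | g1) = ~(Z | (~(Z | X)))
g5 = ~(Y ^ g2) = ~(Y ^ (~(Z | (~(Z | X)))))
At X=1, Y=1, Z=0: circuit gives 1, formula gives 0.

No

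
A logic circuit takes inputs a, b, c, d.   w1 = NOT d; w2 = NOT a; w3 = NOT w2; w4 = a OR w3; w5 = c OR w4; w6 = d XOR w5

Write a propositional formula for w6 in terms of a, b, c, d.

w2 = NOT a
w3 = NOT w2 = NOT NOT a
w4 = a OR w3 = a OR NOT NOT a
w5 = c OR w4 = c OR (a OR NOT NOT a)
w6 = d XOR w5 = d XOR (c OR (a OR NOT NOT a))

d XOR (c OR (a OR NOT NOT a))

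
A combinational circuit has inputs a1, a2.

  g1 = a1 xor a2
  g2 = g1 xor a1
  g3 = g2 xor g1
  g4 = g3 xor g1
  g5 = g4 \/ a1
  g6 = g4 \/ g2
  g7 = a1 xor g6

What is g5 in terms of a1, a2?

((((a1 xor a2) xor a1) xor (a1 xor a2)) xor (a1 xor a2)) \/ a1

g1 = a1 xor a2
g2 = g1 xor a1 = (a1 xor a2) xor a1
g3 = g2 xor g1 = ((a1 xor a2) xor a1) xor (a1 xor a2)
g4 = g3 xor g1 = (((a1 xor a2) xor a1) xor (a1 xor a2)) xor (a1 xor a2)
g5 = g4 \/ a1 = ((((a1 xor a2) xor a1) xor (a1 xor a2)) xor (a1 xor a2)) \/ a1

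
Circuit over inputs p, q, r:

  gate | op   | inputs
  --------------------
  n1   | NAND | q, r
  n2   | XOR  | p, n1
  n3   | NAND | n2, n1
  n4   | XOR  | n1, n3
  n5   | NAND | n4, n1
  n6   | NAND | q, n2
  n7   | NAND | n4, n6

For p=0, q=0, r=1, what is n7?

0

n1 = 0 NAND 1 = 1
n2 = 0 XOR 1 = 1
n3 = 1 NAND 1 = 0
n4 = 1 XOR 0 = 1
n6 = 0 NAND 1 = 1
n7 = 1 NAND 1 = 0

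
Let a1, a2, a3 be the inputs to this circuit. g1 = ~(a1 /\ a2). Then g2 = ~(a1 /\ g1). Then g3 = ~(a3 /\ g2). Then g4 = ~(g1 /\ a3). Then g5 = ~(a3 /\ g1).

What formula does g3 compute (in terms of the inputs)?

~(a3 /\ (~(a1 /\ (~(a1 /\ a2)))))

g1 = ~(a1 /\ a2)
g2 = ~(a1 /\ g1) = ~(a1 /\ (~(a1 /\ a2)))
g3 = ~(a3 /\ g2) = ~(a3 /\ (~(a1 /\ (~(a1 /\ a2)))))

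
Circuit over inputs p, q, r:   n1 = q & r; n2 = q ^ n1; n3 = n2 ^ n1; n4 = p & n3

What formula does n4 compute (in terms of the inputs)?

n1 = q & r
n2 = q ^ n1 = q ^ (q & r)
n3 = n2 ^ n1 = (q ^ (q & r)) ^ (q & r)
n4 = p & n3 = p & ((q ^ (q & r)) ^ (q & r))

p & ((q ^ (q & r)) ^ (q & r))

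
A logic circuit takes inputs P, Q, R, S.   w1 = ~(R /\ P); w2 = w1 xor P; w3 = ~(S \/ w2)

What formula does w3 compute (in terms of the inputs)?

w1 = ~(R /\ P)
w2 = w1 xor P = (~(R /\ P)) xor P
w3 = ~(S \/ w2) = ~(S \/ ((~(R /\ P)) xor P))

~(S \/ ((~(R /\ P)) xor P))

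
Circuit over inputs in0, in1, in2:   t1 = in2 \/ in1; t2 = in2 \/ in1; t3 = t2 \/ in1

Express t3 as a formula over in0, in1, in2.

(in2 \/ in1) \/ in1

t2 = in2 \/ in1
t3 = t2 \/ in1 = (in2 \/ in1) \/ in1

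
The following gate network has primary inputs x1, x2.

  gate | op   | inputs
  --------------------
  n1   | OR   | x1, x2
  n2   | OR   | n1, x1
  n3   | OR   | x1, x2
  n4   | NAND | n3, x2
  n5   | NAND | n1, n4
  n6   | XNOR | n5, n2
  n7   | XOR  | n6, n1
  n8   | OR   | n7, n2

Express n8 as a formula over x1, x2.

n1 = x1 OR x2
n2 = n1 OR x1 = (x1 OR x2) OR x1
n3 = x1 OR x2
n4 = n3 NAND x2 = (x1 OR x2) NAND x2
n5 = n1 NAND n4 = (x1 OR x2) NAND ((x1 OR x2) NAND x2)
n6 = n5 XNOR n2 = ((x1 OR x2) NAND ((x1 OR x2) NAND x2)) XNOR ((x1 OR x2) OR x1)
n7 = n6 XOR n1 = (((x1 OR x2) NAND ((x1 OR x2) NAND x2)) XNOR ((x1 OR x2) OR x1)) XOR (x1 OR x2)
n8 = n7 OR n2 = ((((x1 OR x2) NAND ((x1 OR x2) NAND x2)) XNOR ((x1 OR x2) OR x1)) XOR (x1 OR x2)) OR ((x1 OR x2) OR x1)

((((x1 OR x2) NAND ((x1 OR x2) NAND x2)) XNOR ((x1 OR x2) OR x1)) XOR (x1 OR x2)) OR ((x1 OR x2) OR x1)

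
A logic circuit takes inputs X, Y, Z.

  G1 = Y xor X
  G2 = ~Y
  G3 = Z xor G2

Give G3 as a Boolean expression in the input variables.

G2 = ~Y
G3 = Z xor G2 = Z xor ~Y

Z xor ~Y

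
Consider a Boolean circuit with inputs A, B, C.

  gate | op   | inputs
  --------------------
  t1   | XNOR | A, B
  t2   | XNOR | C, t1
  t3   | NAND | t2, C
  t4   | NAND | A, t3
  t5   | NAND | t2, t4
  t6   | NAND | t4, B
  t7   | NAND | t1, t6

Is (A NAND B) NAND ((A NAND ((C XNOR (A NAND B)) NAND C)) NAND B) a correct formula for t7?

t1 = A XNOR B
t2 = C XNOR t1 = C XNOR (A XNOR B)
t3 = t2 NAND C = (C XNOR (A XNOR B)) NAND C
t4 = A NAND t3 = A NAND ((C XNOR (A XNOR B)) NAND C)
t6 = t4 NAND B = (A NAND ((C XNOR (A XNOR B)) NAND C)) NAND B
t7 = t1 NAND t6 = (A XNOR B) NAND ((A NAND ((C XNOR (A XNOR B)) NAND C)) NAND B)
At A=1, B=0, C=0: circuit gives 1, formula gives 0.

No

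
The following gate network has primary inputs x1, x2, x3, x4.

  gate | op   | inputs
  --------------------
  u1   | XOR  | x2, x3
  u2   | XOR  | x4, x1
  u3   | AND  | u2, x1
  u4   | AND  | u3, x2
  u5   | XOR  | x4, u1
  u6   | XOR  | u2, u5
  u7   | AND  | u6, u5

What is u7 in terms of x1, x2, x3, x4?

((x4 XOR x1) XOR (x4 XOR (x2 XOR x3))) AND (x4 XOR (x2 XOR x3))

u1 = x2 XOR x3
u2 = x4 XOR x1
u5 = x4 XOR u1 = x4 XOR (x2 XOR x3)
u6 = u2 XOR u5 = (x4 XOR x1) XOR (x4 XOR (x2 XOR x3))
u7 = u6 AND u5 = ((x4 XOR x1) XOR (x4 XOR (x2 XOR x3))) AND (x4 XOR (x2 XOR x3))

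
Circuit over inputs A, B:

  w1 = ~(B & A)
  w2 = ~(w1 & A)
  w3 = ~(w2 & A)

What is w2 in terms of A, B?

w1 = ~(B & A)
w2 = ~(w1 & A) = ~((~(B & A)) & A)

~((~(B & A)) & A)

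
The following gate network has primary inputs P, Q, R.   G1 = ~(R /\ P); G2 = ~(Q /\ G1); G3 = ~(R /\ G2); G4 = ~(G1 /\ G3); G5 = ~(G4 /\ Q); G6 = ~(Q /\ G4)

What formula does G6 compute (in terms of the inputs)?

~(Q /\ (~((~(R /\ P)) /\ (~(R /\ (~(Q /\ (~(R /\ P)))))))))

G1 = ~(R /\ P)
G2 = ~(Q /\ G1) = ~(Q /\ (~(R /\ P)))
G3 = ~(R /\ G2) = ~(R /\ (~(Q /\ (~(R /\ P)))))
G4 = ~(G1 /\ G3) = ~((~(R /\ P)) /\ (~(R /\ (~(Q /\ (~(R /\ P)))))))
G6 = ~(Q /\ G4) = ~(Q /\ (~((~(R /\ P)) /\ (~(R /\ (~(Q /\ (~(R /\ P)))))))))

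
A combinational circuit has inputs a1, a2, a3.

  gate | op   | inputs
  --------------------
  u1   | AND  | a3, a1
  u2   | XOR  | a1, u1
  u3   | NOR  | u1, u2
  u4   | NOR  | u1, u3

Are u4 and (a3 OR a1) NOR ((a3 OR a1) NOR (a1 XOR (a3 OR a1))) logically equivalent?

u1 = a3 AND a1
u2 = a1 XOR u1 = a1 XOR (a3 AND a1)
u3 = u1 NOR u2 = (a3 AND a1) NOR (a1 XOR (a3 AND a1))
u4 = u1 NOR u3 = (a3 AND a1) NOR ((a3 AND a1) NOR (a1 XOR (a3 AND a1)))
At a1=1, a2=0, a3=0: circuit gives 1, formula gives 0.

No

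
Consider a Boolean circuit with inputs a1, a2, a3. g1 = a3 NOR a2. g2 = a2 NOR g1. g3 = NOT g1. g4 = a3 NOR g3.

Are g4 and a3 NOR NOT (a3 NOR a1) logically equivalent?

g1 = a3 NOR a2
g3 = NOT g1 = NOT (a3 NOR a2)
g4 = a3 NOR g3 = a3 NOR NOT (a3 NOR a2)
At a1=0, a2=1, a3=0: circuit gives 0, formula gives 1.

No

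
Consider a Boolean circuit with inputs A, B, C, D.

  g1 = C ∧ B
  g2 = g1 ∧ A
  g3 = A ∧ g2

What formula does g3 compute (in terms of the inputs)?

g1 = C ∧ B
g2 = g1 ∧ A = (C ∧ B) ∧ A
g3 = A ∧ g2 = A ∧ ((C ∧ B) ∧ A)

A ∧ ((C ∧ B) ∧ A)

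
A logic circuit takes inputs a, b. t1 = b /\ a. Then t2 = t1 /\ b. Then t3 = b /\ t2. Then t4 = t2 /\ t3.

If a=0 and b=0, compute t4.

t1 = 0 /\ 0 = 0
t2 = 0 /\ 0 = 0
t3 = 0 /\ 0 = 0
t4 = 0 /\ 0 = 0

0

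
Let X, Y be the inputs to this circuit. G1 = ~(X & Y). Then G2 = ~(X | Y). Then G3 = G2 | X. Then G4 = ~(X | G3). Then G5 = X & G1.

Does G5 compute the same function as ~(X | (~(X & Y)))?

G1 = ~(X & Y)
G5 = X & G1 = X & (~(X & Y))
At X=1, Y=0: circuit gives 1, formula gives 0.

No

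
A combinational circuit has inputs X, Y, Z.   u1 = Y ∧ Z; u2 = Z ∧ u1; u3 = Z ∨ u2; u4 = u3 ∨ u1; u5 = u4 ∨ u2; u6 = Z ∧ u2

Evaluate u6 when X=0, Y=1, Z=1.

u1 = 1 ∧ 1 = 1
u2 = 1 ∧ 1 = 1
u6 = 1 ∧ 1 = 1

1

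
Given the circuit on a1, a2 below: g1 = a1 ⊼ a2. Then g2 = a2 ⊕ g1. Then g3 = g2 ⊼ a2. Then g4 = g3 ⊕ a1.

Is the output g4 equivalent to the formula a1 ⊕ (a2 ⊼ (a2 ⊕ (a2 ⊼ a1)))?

Yes

g1 = a1 ⊼ a2
g2 = a2 ⊕ g1 = a2 ⊕ (a1 ⊼ a2)
g3 = g2 ⊼ a2 = (a2 ⊕ (a1 ⊼ a2)) ⊼ a2
g4 = g3 ⊕ a1 = ((a2 ⊕ (a1 ⊼ a2)) ⊼ a2) ⊕ a1
At a1=1, a2=0: circuit gives 0, formula gives 0.
At a1=0, a2=0: circuit gives 1, formula gives 1.
Agrees on all 4 inputs.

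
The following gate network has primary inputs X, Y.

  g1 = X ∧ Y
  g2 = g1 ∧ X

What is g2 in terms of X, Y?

(X ∧ Y) ∧ X

g1 = X ∧ Y
g2 = g1 ∧ X = (X ∧ Y) ∧ X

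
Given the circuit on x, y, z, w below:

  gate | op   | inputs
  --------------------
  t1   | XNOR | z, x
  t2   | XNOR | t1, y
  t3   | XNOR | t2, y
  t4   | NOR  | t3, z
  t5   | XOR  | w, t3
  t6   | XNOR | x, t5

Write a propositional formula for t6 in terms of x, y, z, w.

x XNOR (w XOR (((z XNOR x) XNOR y) XNOR y))

t1 = z XNOR x
t2 = t1 XNOR y = (z XNOR x) XNOR y
t3 = t2 XNOR y = ((z XNOR x) XNOR y) XNOR y
t5 = w XOR t3 = w XOR (((z XNOR x) XNOR y) XNOR y)
t6 = x XNOR t5 = x XNOR (w XOR (((z XNOR x) XNOR y) XNOR y))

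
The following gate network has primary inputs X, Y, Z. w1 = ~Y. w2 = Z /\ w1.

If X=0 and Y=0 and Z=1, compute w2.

w1 = ~0 = 1
w2 = 1 /\ 1 = 1

1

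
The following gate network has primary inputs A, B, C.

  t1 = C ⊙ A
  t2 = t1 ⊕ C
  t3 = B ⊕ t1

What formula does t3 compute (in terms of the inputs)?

t1 = C ⊙ A
t3 = B ⊕ t1 = B ⊕ (C ⊙ A)

B ⊕ (C ⊙ A)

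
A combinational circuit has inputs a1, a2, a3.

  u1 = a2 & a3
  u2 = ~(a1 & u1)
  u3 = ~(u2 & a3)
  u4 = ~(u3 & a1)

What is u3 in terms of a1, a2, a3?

u1 = a2 & a3
u2 = ~(a1 & u1) = ~(a1 & (a2 & a3))
u3 = ~(u2 & a3) = ~((~(a1 & (a2 & a3))) & a3)

~((~(a1 & (a2 & a3))) & a3)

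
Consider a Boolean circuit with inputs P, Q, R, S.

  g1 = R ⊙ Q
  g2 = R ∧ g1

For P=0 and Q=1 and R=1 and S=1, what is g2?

g1 = 1 ⊙ 1 = 1
g2 = 1 ∧ 1 = 1

1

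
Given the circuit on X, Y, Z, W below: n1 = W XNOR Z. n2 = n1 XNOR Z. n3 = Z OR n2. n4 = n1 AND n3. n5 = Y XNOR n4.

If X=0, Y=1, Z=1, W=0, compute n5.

0

n1 = 0 XNOR 1 = 0
n2 = 0 XNOR 1 = 0
n3 = 1 OR 0 = 1
n4 = 0 AND 1 = 0
n5 = 1 XNOR 0 = 0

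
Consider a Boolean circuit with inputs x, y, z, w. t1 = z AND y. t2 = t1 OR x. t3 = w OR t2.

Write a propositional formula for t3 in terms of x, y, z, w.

w OR ((z AND y) OR x)

t1 = z AND y
t2 = t1 OR x = (z AND y) OR x
t3 = w OR t2 = w OR ((z AND y) OR x)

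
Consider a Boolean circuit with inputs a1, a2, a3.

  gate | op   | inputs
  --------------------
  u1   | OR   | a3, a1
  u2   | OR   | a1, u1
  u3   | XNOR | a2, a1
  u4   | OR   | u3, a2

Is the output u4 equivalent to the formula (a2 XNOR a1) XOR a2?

u3 = a2 XNOR a1
u4 = u3 OR a2 = (a2 XNOR a1) OR a2
At a1=1, a2=1, a3=0: circuit gives 1, formula gives 0.

No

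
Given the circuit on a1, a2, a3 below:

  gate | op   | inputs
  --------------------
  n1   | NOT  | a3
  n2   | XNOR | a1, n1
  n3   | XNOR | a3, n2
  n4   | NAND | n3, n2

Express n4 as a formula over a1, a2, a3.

n1 = NOT a3
n2 = a1 XNOR n1 = a1 XNOR NOT a3
n3 = a3 XNOR n2 = a3 XNOR (a1 XNOR NOT a3)
n4 = n3 NAND n2 = (a3 XNOR (a1 XNOR NOT a3)) NAND (a1 XNOR NOT a3)

(a3 XNOR (a1 XNOR NOT a3)) NAND (a1 XNOR NOT a3)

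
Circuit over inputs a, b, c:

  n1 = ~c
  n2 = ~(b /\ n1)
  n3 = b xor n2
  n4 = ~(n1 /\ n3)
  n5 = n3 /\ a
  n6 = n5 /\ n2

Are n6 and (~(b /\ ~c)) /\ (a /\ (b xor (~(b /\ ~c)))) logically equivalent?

n1 = ~c
n2 = ~(b /\ n1) = ~(b /\ ~c)
n3 = b xor n2 = b xor (~(b /\ ~c))
n5 = n3 /\ a = (b xor (~(b /\ ~c))) /\ a
n6 = n5 /\ n2 = ((b xor (~(b /\ ~c))) /\ a) /\ (~(b /\ ~c))
At a=0, b=0, c=0: circuit gives 0, formula gives 0.
At a=1, b=0, c=0: circuit gives 1, formula gives 1.
Agrees on all 8 inputs.

Yes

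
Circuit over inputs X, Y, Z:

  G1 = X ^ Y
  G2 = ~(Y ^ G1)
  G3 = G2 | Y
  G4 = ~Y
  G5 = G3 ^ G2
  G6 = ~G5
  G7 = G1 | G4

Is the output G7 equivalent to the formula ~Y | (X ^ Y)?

G1 = X ^ Y
G4 = ~Y
G7 = G1 | G4 = (X ^ Y) | ~Y
At X=1, Y=1, Z=0: circuit gives 0, formula gives 0.
At X=0, Y=0, Z=0: circuit gives 1, formula gives 1.
Agrees on all 8 inputs.

Yes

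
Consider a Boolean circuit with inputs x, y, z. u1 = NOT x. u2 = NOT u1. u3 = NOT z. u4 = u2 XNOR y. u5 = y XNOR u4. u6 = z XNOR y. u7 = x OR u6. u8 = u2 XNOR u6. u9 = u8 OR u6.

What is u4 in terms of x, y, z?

NOT NOT x XNOR y

u1 = NOT x
u2 = NOT u1 = NOT NOT x
u4 = u2 XNOR y = NOT NOT x XNOR y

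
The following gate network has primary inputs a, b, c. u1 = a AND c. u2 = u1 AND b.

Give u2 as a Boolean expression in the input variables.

u1 = a AND c
u2 = u1 AND b = (a AND c) AND b

(a AND c) AND b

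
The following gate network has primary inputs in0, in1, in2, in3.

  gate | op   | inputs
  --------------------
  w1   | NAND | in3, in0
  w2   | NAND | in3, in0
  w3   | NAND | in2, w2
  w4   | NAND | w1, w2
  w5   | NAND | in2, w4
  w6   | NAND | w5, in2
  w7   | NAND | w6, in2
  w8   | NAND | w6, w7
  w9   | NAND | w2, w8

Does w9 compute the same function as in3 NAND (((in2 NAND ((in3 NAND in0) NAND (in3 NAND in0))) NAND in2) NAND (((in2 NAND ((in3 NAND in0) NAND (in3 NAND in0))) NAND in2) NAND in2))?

w1 = in3 NAND in0
w2 = in3 NAND in0
w4 = w1 NAND w2 = (in3 NAND in0) NAND (in3 NAND in0)
w5 = in2 NAND w4 = in2 NAND ((in3 NAND in0) NAND (in3 NAND in0))
w6 = w5 NAND in2 = (in2 NAND ((in3 NAND in0) NAND (in3 NAND in0))) NAND in2
w7 = w6 NAND in2 = ((in2 NAND ((in3 NAND in0) NAND (in3 NAND in0))) NAND in2) NAND in2
w8 = w6 NAND w7 = ((in2 NAND ((in3 NAND in0) NAND (in3 NAND in0))) NAND in2) NAND (((in2 NAND ((in3 NAND in0) NAND (in3 NAND in0))) NAND in2) NAND in2)
w9 = w2 NAND w8 = (in3 NAND in0) NAND (((in2 NAND ((in3 NAND in0) NAND (in3 NAND in0))) NAND in2) NAND (((in2 NAND ((in3 NAND in0) NAND (in3 NAND in0))) NAND in2) NAND in2))
At in0=0, in1=0, in2=1, in3=0: circuit gives 0, formula gives 1.

No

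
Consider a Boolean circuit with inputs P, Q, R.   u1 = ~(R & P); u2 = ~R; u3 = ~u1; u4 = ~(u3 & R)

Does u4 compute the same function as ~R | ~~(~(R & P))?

u1 = ~(R & P)
u3 = ~u1 = ~(~(R & P))
u4 = ~(u3 & R) = ~(~(~(R & P)) & R)
At P=1, Q=0, R=1: circuit gives 0, formula gives 0.
At P=0, Q=0, R=0: circuit gives 1, formula gives 1.
Agrees on all 8 inputs.

Yes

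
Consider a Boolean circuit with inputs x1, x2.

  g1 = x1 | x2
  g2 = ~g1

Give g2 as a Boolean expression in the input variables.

g1 = x1 | x2
g2 = ~g1 = ~(x1 | x2)

~(x1 | x2)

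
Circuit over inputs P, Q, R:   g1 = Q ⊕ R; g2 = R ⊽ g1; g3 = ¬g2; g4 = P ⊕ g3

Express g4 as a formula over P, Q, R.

g1 = Q ⊕ R
g2 = R ⊽ g1 = R ⊽ (Q ⊕ R)
g3 = ¬g2 = ¬(R ⊽ (Q ⊕ R))
g4 = P ⊕ g3 = P ⊕ ¬(R ⊽ (Q ⊕ R))

P ⊕ ¬(R ⊽ (Q ⊕ R))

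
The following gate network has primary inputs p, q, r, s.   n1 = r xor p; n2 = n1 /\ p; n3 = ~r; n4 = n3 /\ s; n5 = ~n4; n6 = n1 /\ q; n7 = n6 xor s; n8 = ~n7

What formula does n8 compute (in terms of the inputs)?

n1 = r xor p
n6 = n1 /\ q = (r xor p) /\ q
n7 = n6 xor s = ((r xor p) /\ q) xor s
n8 = ~n7 = ~(((r xor p) /\ q) xor s)

~(((r xor p) /\ q) xor s)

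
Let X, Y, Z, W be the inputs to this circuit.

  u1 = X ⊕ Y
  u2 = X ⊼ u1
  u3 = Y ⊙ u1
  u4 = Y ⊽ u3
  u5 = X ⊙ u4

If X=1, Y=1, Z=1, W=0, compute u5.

0

u1 = 1 ⊕ 1 = 0
u3 = 1 ⊙ 0 = 0
u4 = 1 ⊽ 0 = 0
u5 = 1 ⊙ 0 = 0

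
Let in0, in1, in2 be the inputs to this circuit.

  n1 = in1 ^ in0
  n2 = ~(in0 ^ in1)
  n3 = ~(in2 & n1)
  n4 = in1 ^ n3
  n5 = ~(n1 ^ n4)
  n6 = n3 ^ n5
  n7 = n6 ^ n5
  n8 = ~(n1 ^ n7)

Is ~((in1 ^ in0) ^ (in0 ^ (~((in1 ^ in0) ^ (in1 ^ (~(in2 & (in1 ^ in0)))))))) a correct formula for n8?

No

n1 = in1 ^ in0
n3 = ~(in2 & n1) = ~(in2 & (in1 ^ in0))
n4 = in1 ^ n3 = in1 ^ (~(in2 & (in1 ^ in0)))
n5 = ~(n1 ^ n4) = ~((in1 ^ in0) ^ (in1 ^ (~(in2 & (in1 ^ in0)))))
n6 = n3 ^ n5 = (~(in2 & (in1 ^ in0))) ^ (~((in1 ^ in0) ^ (in1 ^ (~(in2 & (in1 ^ in0))))))
n7 = n6 ^ n5 = ((~(in2 & (in1 ^ in0))) ^ (~((in1 ^ in0) ^ (in1 ^ (~(in2 & (in1 ^ in0))))))) ^ (~((in1 ^ in0) ^ (in1 ^ (~(in2 & (in1 ^ in0))))))
n8 = ~(n1 ^ n7) = ~((in1 ^ in0) ^ (((~(in2 & (in1 ^ in0))) ^ (~((in1 ^ in0) ^ (in1 ^ (~(in2 & (in1 ^ in0))))))) ^ (~((in1 ^ in0) ^ (in1 ^ (~(in2 & (in1 ^ in0))))))))
At in0=0, in1=0, in2=0: circuit gives 0, formula gives 1.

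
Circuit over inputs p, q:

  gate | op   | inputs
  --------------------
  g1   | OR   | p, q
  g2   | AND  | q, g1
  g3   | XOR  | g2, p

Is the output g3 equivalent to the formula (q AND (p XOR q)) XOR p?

No

g1 = p OR q
g2 = q AND g1 = q AND (p OR q)
g3 = g2 XOR p = (q AND (p OR q)) XOR p
At p=1, q=1: circuit gives 0, formula gives 1.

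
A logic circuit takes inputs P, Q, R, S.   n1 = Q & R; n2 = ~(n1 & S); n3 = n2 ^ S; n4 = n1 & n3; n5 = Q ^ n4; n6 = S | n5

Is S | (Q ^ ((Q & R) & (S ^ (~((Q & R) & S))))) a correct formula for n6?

n1 = Q & R
n2 = ~(n1 & S) = ~((Q & R) & S)
n3 = n2 ^ S = (~((Q & R) & S)) ^ S
n4 = n1 & n3 = (Q & R) & ((~((Q & R) & S)) ^ S)
n5 = Q ^ n4 = Q ^ ((Q & R) & ((~((Q & R) & S)) ^ S))
n6 = S | n5 = S | (Q ^ ((Q & R) & ((~((Q & R) & S)) ^ S)))
At P=0, Q=0, R=0, S=0: circuit gives 0, formula gives 0.
At P=0, Q=0, R=0, S=1: circuit gives 1, formula gives 1.
Agrees on all 16 inputs.

Yes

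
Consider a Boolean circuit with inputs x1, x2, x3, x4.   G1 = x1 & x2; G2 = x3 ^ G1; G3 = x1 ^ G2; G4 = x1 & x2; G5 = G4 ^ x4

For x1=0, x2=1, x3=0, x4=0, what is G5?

G4 = 0 & 1 = 0
G5 = 0 ^ 0 = 0

0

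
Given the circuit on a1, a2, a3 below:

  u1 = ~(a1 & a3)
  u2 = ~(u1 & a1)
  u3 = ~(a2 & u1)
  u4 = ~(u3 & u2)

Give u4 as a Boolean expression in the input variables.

u1 = ~(a1 & a3)
u2 = ~(u1 & a1) = ~((~(a1 & a3)) & a1)
u3 = ~(a2 & u1) = ~(a2 & (~(a1 & a3)))
u4 = ~(u3 & u2) = ~((~(a2 & (~(a1 & a3)))) & (~((~(a1 & a3)) & a1)))

~((~(a2 & (~(a1 & a3)))) & (~((~(a1 & a3)) & a1)))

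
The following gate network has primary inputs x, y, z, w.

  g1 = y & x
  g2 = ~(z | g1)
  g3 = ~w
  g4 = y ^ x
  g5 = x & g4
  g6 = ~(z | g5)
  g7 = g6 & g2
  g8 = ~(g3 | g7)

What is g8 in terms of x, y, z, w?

~(~w | ((~(z | (x & (y ^ x)))) & (~(z | (y & x)))))

g1 = y & x
g2 = ~(z | g1) = ~(z | (y & x))
g3 = ~w
g4 = y ^ x
g5 = x & g4 = x & (y ^ x)
g6 = ~(z | g5) = ~(z | (x & (y ^ x)))
g7 = g6 & g2 = (~(z | (x & (y ^ x)))) & (~(z | (y & x)))
g8 = ~(g3 | g7) = ~(~w | ((~(z | (x & (y ^ x)))) & (~(z | (y & x)))))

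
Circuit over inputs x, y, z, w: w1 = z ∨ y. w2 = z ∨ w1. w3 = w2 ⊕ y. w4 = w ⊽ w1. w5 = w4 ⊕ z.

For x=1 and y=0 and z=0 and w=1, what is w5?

w1 = 0 ∨ 0 = 0
w4 = 1 ⊽ 0 = 0
w5 = 0 ⊕ 0 = 0

0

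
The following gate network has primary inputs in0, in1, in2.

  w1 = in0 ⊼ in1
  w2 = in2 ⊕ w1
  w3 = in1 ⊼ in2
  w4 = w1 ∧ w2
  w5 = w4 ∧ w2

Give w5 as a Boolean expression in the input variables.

w1 = in0 ⊼ in1
w2 = in2 ⊕ w1 = in2 ⊕ (in0 ⊼ in1)
w4 = w1 ∧ w2 = (in0 ⊼ in1) ∧ (in2 ⊕ (in0 ⊼ in1))
w5 = w4 ∧ w2 = ((in0 ⊼ in1) ∧ (in2 ⊕ (in0 ⊼ in1))) ∧ (in2 ⊕ (in0 ⊼ in1))

((in0 ⊼ in1) ∧ (in2 ⊕ (in0 ⊼ in1))) ∧ (in2 ⊕ (in0 ⊼ in1))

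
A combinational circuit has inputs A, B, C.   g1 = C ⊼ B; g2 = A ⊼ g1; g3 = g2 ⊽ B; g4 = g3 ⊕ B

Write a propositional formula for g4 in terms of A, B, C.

((A ⊼ (C ⊼ B)) ⊽ B) ⊕ B

g1 = C ⊼ B
g2 = A ⊼ g1 = A ⊼ (C ⊼ B)
g3 = g2 ⊽ B = (A ⊼ (C ⊼ B)) ⊽ B
g4 = g3 ⊕ B = ((A ⊼ (C ⊼ B)) ⊽ B) ⊕ B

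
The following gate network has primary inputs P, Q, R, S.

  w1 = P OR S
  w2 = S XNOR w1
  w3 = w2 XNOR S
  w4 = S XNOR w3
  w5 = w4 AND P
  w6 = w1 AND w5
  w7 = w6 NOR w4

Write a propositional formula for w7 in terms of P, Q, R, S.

((P OR S) AND ((S XNOR ((S XNOR (P OR S)) XNOR S)) AND P)) NOR (S XNOR ((S XNOR (P OR S)) XNOR S))

w1 = P OR S
w2 = S XNOR w1 = S XNOR (P OR S)
w3 = w2 XNOR S = (S XNOR (P OR S)) XNOR S
w4 = S XNOR w3 = S XNOR ((S XNOR (P OR S)) XNOR S)
w5 = w4 AND P = (S XNOR ((S XNOR (P OR S)) XNOR S)) AND P
w6 = w1 AND w5 = (P OR S) AND ((S XNOR ((S XNOR (P OR S)) XNOR S)) AND P)
w7 = w6 NOR w4 = ((P OR S) AND ((S XNOR ((S XNOR (P OR S)) XNOR S)) AND P)) NOR (S XNOR ((S XNOR (P OR S)) XNOR S))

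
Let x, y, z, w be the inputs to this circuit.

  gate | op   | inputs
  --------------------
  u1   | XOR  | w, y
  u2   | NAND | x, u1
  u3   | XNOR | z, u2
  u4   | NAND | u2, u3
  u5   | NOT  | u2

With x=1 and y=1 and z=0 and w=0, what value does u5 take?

1

u1 = 0 XOR 1 = 1
u2 = 1 NAND 1 = 0
u5 = NOT 0 = 1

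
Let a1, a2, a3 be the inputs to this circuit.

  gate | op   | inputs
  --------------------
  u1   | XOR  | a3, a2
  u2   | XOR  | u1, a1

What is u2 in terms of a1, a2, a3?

(a3 XOR a2) XOR a1

u1 = a3 XOR a2
u2 = u1 XOR a1 = (a3 XOR a2) XOR a1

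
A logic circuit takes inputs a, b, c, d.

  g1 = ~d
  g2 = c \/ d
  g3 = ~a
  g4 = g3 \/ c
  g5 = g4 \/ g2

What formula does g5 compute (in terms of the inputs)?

(~a \/ c) \/ (c \/ d)

g2 = c \/ d
g3 = ~a
g4 = g3 \/ c = ~a \/ c
g5 = g4 \/ g2 = (~a \/ c) \/ (c \/ d)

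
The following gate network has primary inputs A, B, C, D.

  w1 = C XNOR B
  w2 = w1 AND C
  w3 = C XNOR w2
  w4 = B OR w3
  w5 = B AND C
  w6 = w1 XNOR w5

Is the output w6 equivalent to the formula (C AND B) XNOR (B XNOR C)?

w1 = C XNOR B
w5 = B AND C
w6 = w1 XNOR w5 = (C XNOR B) XNOR (B AND C)
At A=0, B=0, C=0, D=0: circuit gives 0, formula gives 0.
At A=0, B=0, C=1, D=0: circuit gives 1, formula gives 1.
Agrees on all 16 inputs.

Yes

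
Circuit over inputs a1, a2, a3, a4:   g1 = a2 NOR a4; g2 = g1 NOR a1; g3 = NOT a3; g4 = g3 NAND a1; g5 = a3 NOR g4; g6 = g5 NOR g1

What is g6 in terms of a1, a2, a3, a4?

g1 = a2 NOR a4
g3 = NOT a3
g4 = g3 NAND a1 = NOT a3 NAND a1
g5 = a3 NOR g4 = a3 NOR (NOT a3 NAND a1)
g6 = g5 NOR g1 = (a3 NOR (NOT a3 NAND a1)) NOR (a2 NOR a4)

(a3 NOR (NOT a3 NAND a1)) NOR (a2 NOR a4)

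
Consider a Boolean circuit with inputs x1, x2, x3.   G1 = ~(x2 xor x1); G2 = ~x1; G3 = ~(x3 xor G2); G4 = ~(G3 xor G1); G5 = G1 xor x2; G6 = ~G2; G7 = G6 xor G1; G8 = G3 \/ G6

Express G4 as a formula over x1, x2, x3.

~((~(x3 xor ~x1)) xor (~(x2 xor x1)))

G1 = ~(x2 xor x1)
G2 = ~x1
G3 = ~(x3 xor G2) = ~(x3 xor ~x1)
G4 = ~(G3 xor G1) = ~((~(x3 xor ~x1)) xor (~(x2 xor x1)))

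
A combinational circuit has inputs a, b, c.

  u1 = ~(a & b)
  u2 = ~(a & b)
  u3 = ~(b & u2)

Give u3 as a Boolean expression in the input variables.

u2 = ~(a & b)
u3 = ~(b & u2) = ~(b & (~(a & b)))

~(b & (~(a & b)))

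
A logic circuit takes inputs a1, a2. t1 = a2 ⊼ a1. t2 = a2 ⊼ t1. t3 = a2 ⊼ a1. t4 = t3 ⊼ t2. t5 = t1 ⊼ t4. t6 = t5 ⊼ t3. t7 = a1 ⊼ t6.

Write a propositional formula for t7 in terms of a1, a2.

t1 = a2 ⊼ a1
t2 = a2 ⊼ t1 = a2 ⊼ (a2 ⊼ a1)
t3 = a2 ⊼ a1
t4 = t3 ⊼ t2 = (a2 ⊼ a1) ⊼ (a2 ⊼ (a2 ⊼ a1))
t5 = t1 ⊼ t4 = (a2 ⊼ a1) ⊼ ((a2 ⊼ a1) ⊼ (a2 ⊼ (a2 ⊼ a1)))
t6 = t5 ⊼ t3 = ((a2 ⊼ a1) ⊼ ((a2 ⊼ a1) ⊼ (a2 ⊼ (a2 ⊼ a1)))) ⊼ (a2 ⊼ a1)
t7 = a1 ⊼ t6 = a1 ⊼ (((a2 ⊼ a1) ⊼ ((a2 ⊼ a1) ⊼ (a2 ⊼ (a2 ⊼ a1)))) ⊼ (a2 ⊼ a1))

a1 ⊼ (((a2 ⊼ a1) ⊼ ((a2 ⊼ a1) ⊼ (a2 ⊼ (a2 ⊼ a1)))) ⊼ (a2 ⊼ a1))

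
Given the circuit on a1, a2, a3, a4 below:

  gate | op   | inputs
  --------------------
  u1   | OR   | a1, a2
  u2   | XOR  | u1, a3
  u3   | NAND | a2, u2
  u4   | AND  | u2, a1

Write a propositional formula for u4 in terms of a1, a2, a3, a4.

((a1 OR a2) XOR a3) AND a1

u1 = a1 OR a2
u2 = u1 XOR a3 = (a1 OR a2) XOR a3
u4 = u2 AND a1 = ((a1 OR a2) XOR a3) AND a1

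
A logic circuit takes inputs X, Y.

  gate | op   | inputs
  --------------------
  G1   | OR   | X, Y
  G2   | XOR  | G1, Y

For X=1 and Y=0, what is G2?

1

G1 = 1 OR 0 = 1
G2 = 1 XOR 0 = 1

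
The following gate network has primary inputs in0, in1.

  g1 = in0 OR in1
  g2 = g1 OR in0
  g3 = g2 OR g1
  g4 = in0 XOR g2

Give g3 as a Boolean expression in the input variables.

g1 = in0 OR in1
g2 = g1 OR in0 = (in0 OR in1) OR in0
g3 = g2 OR g1 = ((in0 OR in1) OR in0) OR (in0 OR in1)

((in0 OR in1) OR in0) OR (in0 OR in1)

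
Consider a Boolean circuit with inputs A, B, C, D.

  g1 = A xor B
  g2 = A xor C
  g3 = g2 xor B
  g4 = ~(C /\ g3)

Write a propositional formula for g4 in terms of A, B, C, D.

~(C /\ ((A xor C) xor B))

g2 = A xor C
g3 = g2 xor B = (A xor C) xor B
g4 = ~(C /\ g3) = ~(C /\ ((A xor C) xor B))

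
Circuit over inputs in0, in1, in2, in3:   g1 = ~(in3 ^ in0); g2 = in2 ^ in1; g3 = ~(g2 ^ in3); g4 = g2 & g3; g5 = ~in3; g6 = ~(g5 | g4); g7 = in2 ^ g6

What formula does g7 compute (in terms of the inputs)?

in2 ^ (~(~in3 | ((in2 ^ in1) & (~((in2 ^ in1) ^ in3)))))

g2 = in2 ^ in1
g3 = ~(g2 ^ in3) = ~((in2 ^ in1) ^ in3)
g4 = g2 & g3 = (in2 ^ in1) & (~((in2 ^ in1) ^ in3))
g5 = ~in3
g6 = ~(g5 | g4) = ~(~in3 | ((in2 ^ in1) & (~((in2 ^ in1) ^ in3))))
g7 = in2 ^ g6 = in2 ^ (~(~in3 | ((in2 ^ in1) & (~((in2 ^ in1) ^ in3)))))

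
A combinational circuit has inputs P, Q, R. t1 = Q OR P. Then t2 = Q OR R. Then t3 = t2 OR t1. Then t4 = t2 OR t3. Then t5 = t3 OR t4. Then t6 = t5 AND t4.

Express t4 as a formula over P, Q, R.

(Q OR R) OR ((Q OR R) OR (Q OR P))

t1 = Q OR P
t2 = Q OR R
t3 = t2 OR t1 = (Q OR R) OR (Q OR P)
t4 = t2 OR t3 = (Q OR R) OR ((Q OR R) OR (Q OR P))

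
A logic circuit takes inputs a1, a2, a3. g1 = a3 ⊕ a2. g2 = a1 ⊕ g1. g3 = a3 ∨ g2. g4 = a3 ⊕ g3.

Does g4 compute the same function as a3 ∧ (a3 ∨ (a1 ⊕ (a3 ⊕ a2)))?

g1 = a3 ⊕ a2
g2 = a1 ⊕ g1 = a1 ⊕ (a3 ⊕ a2)
g3 = a3 ∨ g2 = a3 ∨ (a1 ⊕ (a3 ⊕ a2))
g4 = a3 ⊕ g3 = a3 ⊕ (a3 ∨ (a1 ⊕ (a3 ⊕ a2)))
At a1=0, a2=0, a3=1: circuit gives 0, formula gives 1.

No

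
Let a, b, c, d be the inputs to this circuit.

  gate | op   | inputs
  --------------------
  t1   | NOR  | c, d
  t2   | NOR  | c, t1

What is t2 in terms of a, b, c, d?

t1 = c NOR d
t2 = c NOR t1 = c NOR (c NOR d)

c NOR (c NOR d)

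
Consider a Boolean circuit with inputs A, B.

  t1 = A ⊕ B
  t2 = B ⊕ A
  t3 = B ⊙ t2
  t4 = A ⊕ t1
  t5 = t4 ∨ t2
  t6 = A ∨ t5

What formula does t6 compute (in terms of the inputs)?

A ∨ ((A ⊕ (A ⊕ B)) ∨ (B ⊕ A))

t1 = A ⊕ B
t2 = B ⊕ A
t4 = A ⊕ t1 = A ⊕ (A ⊕ B)
t5 = t4 ∨ t2 = (A ⊕ (A ⊕ B)) ∨ (B ⊕ A)
t6 = A ∨ t5 = A ∨ ((A ⊕ (A ⊕ B)) ∨ (B ⊕ A))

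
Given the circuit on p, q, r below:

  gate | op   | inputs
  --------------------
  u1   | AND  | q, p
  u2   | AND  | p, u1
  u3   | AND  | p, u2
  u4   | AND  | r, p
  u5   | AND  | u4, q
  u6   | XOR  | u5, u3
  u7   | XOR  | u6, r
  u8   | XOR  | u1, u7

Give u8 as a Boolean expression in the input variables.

u1 = q AND p
u2 = p AND u1 = p AND (q AND p)
u3 = p AND u2 = p AND (p AND (q AND p))
u4 = r AND p
u5 = u4 AND q = (r AND p) AND q
u6 = u5 XOR u3 = ((r AND p) AND q) XOR (p AND (p AND (q AND p)))
u7 = u6 XOR r = (((r AND p) AND q) XOR (p AND (p AND (q AND p)))) XOR r
u8 = u1 XOR u7 = (q AND p) XOR ((((r AND p) AND q) XOR (p AND (p AND (q AND p)))) XOR r)

(q AND p) XOR ((((r AND p) AND q) XOR (p AND (p AND (q AND p)))) XOR r)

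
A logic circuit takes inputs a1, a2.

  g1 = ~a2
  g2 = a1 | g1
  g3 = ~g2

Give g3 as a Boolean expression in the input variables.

~(a1 | ~a2)

g1 = ~a2
g2 = a1 | g1 = a1 | ~a2
g3 = ~g2 = ~(a1 | ~a2)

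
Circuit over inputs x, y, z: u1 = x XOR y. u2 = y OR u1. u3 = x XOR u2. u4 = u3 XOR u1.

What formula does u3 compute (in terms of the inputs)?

x XOR (y OR (x XOR y))

u1 = x XOR y
u2 = y OR u1 = y OR (x XOR y)
u3 = x XOR u2 = x XOR (y OR (x XOR y))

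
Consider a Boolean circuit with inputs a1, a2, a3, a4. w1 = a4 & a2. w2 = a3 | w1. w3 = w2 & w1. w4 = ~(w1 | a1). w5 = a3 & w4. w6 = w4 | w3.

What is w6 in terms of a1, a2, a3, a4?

(~((a4 & a2) | a1)) | ((a3 | (a4 & a2)) & (a4 & a2))

w1 = a4 & a2
w2 = a3 | w1 = a3 | (a4 & a2)
w3 = w2 & w1 = (a3 | (a4 & a2)) & (a4 & a2)
w4 = ~(w1 | a1) = ~((a4 & a2) | a1)
w6 = w4 | w3 = (~((a4 & a2) | a1)) | ((a3 | (a4 & a2)) & (a4 & a2))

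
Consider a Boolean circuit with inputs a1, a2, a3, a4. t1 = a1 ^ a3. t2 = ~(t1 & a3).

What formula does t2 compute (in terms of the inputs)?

~((a1 ^ a3) & a3)

t1 = a1 ^ a3
t2 = ~(t1 & a3) = ~((a1 ^ a3) & a3)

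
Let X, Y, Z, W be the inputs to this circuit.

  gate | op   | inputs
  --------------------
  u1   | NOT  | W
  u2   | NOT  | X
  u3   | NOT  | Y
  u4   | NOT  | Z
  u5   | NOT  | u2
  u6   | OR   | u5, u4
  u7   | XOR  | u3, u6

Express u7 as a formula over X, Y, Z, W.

u2 = NOT X
u3 = NOT Y
u4 = NOT Z
u5 = NOT u2 = NOT NOT X
u6 = u5 OR u4 = NOT NOT X OR NOT Z
u7 = u3 XOR u6 = NOT Y XOR (NOT NOT X OR NOT Z)

NOT Y XOR (NOT NOT X OR NOT Z)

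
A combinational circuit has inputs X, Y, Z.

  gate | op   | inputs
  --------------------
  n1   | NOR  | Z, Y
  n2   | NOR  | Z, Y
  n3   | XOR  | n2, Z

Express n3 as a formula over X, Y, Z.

(Z NOR Y) XOR Z

n2 = Z NOR Y
n3 = n2 XOR Z = (Z NOR Y) XOR Z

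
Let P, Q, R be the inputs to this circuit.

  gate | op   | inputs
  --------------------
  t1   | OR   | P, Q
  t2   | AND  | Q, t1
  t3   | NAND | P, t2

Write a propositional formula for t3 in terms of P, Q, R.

t1 = P OR Q
t2 = Q AND t1 = Q AND (P OR Q)
t3 = P NAND t2 = P NAND (Q AND (P OR Q))

P NAND (Q AND (P OR Q))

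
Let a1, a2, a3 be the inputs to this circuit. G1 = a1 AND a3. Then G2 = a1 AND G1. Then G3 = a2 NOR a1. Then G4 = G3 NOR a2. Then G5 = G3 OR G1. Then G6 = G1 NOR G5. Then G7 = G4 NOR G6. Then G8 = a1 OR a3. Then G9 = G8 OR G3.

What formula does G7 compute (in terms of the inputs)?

G1 = a1 AND a3
G3 = a2 NOR a1
G4 = G3 NOR a2 = (a2 NOR a1) NOR a2
G5 = G3 OR G1 = (a2 NOR a1) OR (a1 AND a3)
G6 = G1 NOR G5 = (a1 AND a3) NOR ((a2 NOR a1) OR (a1 AND a3))
G7 = G4 NOR G6 = ((a2 NOR a1) NOR a2) NOR ((a1 AND a3) NOR ((a2 NOR a1) OR (a1 AND a3)))

((a2 NOR a1) NOR a2) NOR ((a1 AND a3) NOR ((a2 NOR a1) OR (a1 AND a3)))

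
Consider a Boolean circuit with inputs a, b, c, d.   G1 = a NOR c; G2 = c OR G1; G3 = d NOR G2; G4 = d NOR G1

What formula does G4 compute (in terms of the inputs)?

G1 = a NOR c
G4 = d NOR G1 = d NOR (a NOR c)

d NOR (a NOR c)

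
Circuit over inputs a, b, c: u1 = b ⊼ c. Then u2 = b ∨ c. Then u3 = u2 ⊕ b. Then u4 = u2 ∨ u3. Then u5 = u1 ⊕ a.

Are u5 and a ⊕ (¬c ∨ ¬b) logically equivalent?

u1 = b ⊼ c
u5 = u1 ⊕ a = (b ⊼ c) ⊕ a
At a=0, b=1, c=1: circuit gives 0, formula gives 0.
At a=0, b=0, c=0: circuit gives 1, formula gives 1.
Agrees on all 8 inputs.

Yes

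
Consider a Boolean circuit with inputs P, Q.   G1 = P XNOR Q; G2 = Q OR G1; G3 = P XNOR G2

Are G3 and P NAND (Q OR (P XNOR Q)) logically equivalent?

G1 = P XNOR Q
G2 = Q OR G1 = Q OR (P XNOR Q)
G3 = P XNOR G2 = P XNOR (Q OR (P XNOR Q))
At P=0, Q=0: circuit gives 0, formula gives 1.

No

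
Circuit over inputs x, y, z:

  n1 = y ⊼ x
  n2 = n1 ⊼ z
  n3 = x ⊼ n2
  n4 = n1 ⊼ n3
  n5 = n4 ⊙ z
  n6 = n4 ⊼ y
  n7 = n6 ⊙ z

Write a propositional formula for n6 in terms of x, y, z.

n1 = y ⊼ x
n2 = n1 ⊼ z = (y ⊼ x) ⊼ z
n3 = x ⊼ n2 = x ⊼ ((y ⊼ x) ⊼ z)
n4 = n1 ⊼ n3 = (y ⊼ x) ⊼ (x ⊼ ((y ⊼ x) ⊼ z))
n6 = n4 ⊼ y = ((y ⊼ x) ⊼ (x ⊼ ((y ⊼ x) ⊼ z))) ⊼ y

((y ⊼ x) ⊼ (x ⊼ ((y ⊼ x) ⊼ z))) ⊼ y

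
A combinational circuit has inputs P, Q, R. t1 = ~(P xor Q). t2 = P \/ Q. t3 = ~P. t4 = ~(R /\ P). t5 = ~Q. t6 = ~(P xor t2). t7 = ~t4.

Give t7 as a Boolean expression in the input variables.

t4 = ~(R /\ P)
t7 = ~t4 = ~(~(R /\ P))

~(~(R /\ P))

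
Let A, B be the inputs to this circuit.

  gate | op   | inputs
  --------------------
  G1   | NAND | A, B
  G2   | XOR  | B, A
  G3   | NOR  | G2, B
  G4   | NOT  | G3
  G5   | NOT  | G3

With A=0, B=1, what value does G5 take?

1

G2 = 1 XOR 0 = 1
G3 = 1 NOR 1 = 0
G5 = NOT 0 = 1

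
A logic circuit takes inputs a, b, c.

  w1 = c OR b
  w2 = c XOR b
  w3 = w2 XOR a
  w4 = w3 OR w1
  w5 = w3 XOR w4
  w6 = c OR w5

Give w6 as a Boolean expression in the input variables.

c OR (((c XOR b) XOR a) XOR (((c XOR b) XOR a) OR (c OR b)))

w1 = c OR b
w2 = c XOR b
w3 = w2 XOR a = (c XOR b) XOR a
w4 = w3 OR w1 = ((c XOR b) XOR a) OR (c OR b)
w5 = w3 XOR w4 = ((c XOR b) XOR a) XOR (((c XOR b) XOR a) OR (c OR b))
w6 = c OR w5 = c OR (((c XOR b) XOR a) XOR (((c XOR b) XOR a) OR (c OR b)))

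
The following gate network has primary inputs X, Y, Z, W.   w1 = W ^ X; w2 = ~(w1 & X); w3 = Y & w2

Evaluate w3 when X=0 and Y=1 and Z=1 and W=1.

1

w1 = 1 ^ 0 = 1
w2 = ~(1 & 0) = 1
w3 = 1 & 1 = 1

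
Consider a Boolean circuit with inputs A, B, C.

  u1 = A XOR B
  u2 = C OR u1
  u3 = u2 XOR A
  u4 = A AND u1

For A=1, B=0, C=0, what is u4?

1

u1 = 1 XOR 0 = 1
u4 = 1 AND 1 = 1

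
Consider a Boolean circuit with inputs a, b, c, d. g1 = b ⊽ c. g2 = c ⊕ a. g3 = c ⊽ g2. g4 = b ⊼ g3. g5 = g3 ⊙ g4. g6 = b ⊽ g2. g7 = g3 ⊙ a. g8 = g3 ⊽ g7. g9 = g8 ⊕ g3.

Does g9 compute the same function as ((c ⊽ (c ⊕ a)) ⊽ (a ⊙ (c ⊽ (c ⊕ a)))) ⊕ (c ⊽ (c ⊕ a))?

Yes

g2 = c ⊕ a
g3 = c ⊽ g2 = c ⊽ (c ⊕ a)
g7 = g3 ⊙ a = (c ⊽ (c ⊕ a)) ⊙ a
g8 = g3 ⊽ g7 = (c ⊽ (c ⊕ a)) ⊽ ((c ⊽ (c ⊕ a)) ⊙ a)
g9 = g8 ⊕ g3 = ((c ⊽ (c ⊕ a)) ⊽ ((c ⊽ (c ⊕ a)) ⊙ a)) ⊕ (c ⊽ (c ⊕ a))
At a=0, b=0, c=1, d=0: circuit gives 0, formula gives 0.
At a=0, b=0, c=0, d=0: circuit gives 1, formula gives 1.
Agrees on all 16 inputs.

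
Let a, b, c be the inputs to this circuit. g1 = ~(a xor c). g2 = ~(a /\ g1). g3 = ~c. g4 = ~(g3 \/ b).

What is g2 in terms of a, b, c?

~(a /\ (~(a xor c)))

g1 = ~(a xor c)
g2 = ~(a /\ g1) = ~(a /\ (~(a xor c)))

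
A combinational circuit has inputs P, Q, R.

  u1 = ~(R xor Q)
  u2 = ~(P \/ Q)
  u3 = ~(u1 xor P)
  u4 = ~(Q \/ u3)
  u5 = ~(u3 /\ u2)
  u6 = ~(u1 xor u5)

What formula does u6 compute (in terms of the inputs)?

~((~(R xor Q)) xor (~((~((~(R xor Q)) xor P)) /\ (~(P \/ Q)))))

u1 = ~(R xor Q)
u2 = ~(P \/ Q)
u3 = ~(u1 xor P) = ~((~(R xor Q)) xor P)
u5 = ~(u3 /\ u2) = ~((~((~(R xor Q)) xor P)) /\ (~(P \/ Q)))
u6 = ~(u1 xor u5) = ~((~(R xor Q)) xor (~((~((~(R xor Q)) xor P)) /\ (~(P \/ Q)))))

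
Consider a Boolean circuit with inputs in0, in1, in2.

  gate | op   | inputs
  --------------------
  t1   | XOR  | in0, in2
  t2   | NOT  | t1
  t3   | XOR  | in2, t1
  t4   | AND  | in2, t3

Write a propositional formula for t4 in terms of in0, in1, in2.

t1 = in0 XOR in2
t3 = in2 XOR t1 = in2 XOR (in0 XOR in2)
t4 = in2 AND t3 = in2 AND (in2 XOR (in0 XOR in2))

in2 AND (in2 XOR (in0 XOR in2))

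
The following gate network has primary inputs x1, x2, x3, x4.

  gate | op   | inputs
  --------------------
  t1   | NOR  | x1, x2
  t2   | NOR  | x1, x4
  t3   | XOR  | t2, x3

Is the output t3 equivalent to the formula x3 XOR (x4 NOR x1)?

Yes

t2 = x1 NOR x4
t3 = t2 XOR x3 = (x1 NOR x4) XOR x3
At x1=0, x2=0, x3=0, x4=1: circuit gives 0, formula gives 0.
At x1=0, x2=0, x3=0, x4=0: circuit gives 1, formula gives 1.
Agrees on all 16 inputs.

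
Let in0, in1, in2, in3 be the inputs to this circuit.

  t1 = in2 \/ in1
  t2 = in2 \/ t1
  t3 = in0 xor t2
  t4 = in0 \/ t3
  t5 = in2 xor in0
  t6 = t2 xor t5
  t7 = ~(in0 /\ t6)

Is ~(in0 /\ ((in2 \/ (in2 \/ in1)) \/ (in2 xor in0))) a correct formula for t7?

No

t1 = in2 \/ in1
t2 = in2 \/ t1 = in2 \/ (in2 \/ in1)
t5 = in2 xor in0
t6 = t2 xor t5 = (in2 \/ (in2 \/ in1)) xor (in2 xor in0)
t7 = ~(in0 /\ t6) = ~(in0 /\ ((in2 \/ (in2 \/ in1)) xor (in2 xor in0)))
At in0=1, in1=1, in2=0, in3=0: circuit gives 1, formula gives 0.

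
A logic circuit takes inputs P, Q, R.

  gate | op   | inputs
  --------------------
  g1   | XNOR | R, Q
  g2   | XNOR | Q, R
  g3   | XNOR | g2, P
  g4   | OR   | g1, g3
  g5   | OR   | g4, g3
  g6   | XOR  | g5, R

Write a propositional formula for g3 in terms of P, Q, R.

(Q XNOR R) XNOR P

g2 = Q XNOR R
g3 = g2 XNOR P = (Q XNOR R) XNOR P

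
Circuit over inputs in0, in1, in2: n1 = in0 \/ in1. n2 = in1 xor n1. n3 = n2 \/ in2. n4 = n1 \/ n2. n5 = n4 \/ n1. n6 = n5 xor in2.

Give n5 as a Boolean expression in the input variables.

n1 = in0 \/ in1
n2 = in1 xor n1 = in1 xor (in0 \/ in1)
n4 = n1 \/ n2 = (in0 \/ in1) \/ (in1 xor (in0 \/ in1))
n5 = n4 \/ n1 = ((in0 \/ in1) \/ (in1 xor (in0 \/ in1))) \/ (in0 \/ in1)

((in0 \/ in1) \/ (in1 xor (in0 \/ in1))) \/ (in0 \/ in1)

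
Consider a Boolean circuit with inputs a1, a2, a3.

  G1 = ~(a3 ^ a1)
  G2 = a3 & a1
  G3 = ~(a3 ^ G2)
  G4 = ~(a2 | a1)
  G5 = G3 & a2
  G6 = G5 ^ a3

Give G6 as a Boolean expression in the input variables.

((~(a3 ^ (a3 & a1))) & a2) ^ a3

G2 = a3 & a1
G3 = ~(a3 ^ G2) = ~(a3 ^ (a3 & a1))
G5 = G3 & a2 = (~(a3 ^ (a3 & a1))) & a2
G6 = G5 ^ a3 = ((~(a3 ^ (a3 & a1))) & a2) ^ a3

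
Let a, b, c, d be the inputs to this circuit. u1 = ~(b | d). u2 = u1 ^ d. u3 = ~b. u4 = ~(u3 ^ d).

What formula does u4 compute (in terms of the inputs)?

u3 = ~b
u4 = ~(u3 ^ d) = ~(~b ^ d)

~(~b ^ d)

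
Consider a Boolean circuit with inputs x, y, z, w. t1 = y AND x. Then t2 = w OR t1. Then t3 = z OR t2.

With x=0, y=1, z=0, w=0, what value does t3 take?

t1 = 1 AND 0 = 0
t2 = 0 OR 0 = 0
t3 = 0 OR 0 = 0

0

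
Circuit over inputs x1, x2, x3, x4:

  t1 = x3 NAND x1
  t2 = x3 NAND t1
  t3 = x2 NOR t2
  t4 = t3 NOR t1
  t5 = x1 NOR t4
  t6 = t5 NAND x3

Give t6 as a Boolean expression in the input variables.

(x1 NOR ((x2 NOR (x3 NAND (x3 NAND x1))) NOR (x3 NAND x1))) NAND x3

t1 = x3 NAND x1
t2 = x3 NAND t1 = x3 NAND (x3 NAND x1)
t3 = x2 NOR t2 = x2 NOR (x3 NAND (x3 NAND x1))
t4 = t3 NOR t1 = (x2 NOR (x3 NAND (x3 NAND x1))) NOR (x3 NAND x1)
t5 = x1 NOR t4 = x1 NOR ((x2 NOR (x3 NAND (x3 NAND x1))) NOR (x3 NAND x1))
t6 = t5 NAND x3 = (x1 NOR ((x2 NOR (x3 NAND (x3 NAND x1))) NOR (x3 NAND x1))) NAND x3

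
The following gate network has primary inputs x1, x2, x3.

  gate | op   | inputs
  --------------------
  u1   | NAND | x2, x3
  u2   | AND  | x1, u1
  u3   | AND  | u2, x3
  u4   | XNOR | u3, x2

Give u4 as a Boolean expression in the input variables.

((x1 AND (x2 NAND x3)) AND x3) XNOR x2

u1 = x2 NAND x3
u2 = x1 AND u1 = x1 AND (x2 NAND x3)
u3 = u2 AND x3 = (x1 AND (x2 NAND x3)) AND x3
u4 = u3 XNOR x2 = ((x1 AND (x2 NAND x3)) AND x3) XNOR x2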